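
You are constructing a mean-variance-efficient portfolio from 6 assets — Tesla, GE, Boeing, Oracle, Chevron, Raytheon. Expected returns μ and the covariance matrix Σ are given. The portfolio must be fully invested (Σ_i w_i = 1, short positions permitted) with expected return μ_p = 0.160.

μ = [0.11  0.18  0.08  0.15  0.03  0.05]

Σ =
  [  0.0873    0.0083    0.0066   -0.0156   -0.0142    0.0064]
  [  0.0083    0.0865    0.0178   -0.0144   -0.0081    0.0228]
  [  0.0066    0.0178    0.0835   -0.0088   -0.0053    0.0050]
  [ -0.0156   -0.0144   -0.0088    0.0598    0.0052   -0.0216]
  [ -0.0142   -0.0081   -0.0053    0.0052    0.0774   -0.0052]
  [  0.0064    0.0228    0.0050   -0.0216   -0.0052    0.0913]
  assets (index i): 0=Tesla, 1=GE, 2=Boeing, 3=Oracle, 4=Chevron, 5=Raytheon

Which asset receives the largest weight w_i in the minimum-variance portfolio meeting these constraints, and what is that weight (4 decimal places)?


Oracle (0.4860)

g=Σ⁻¹μ = [1.7443  2.2691  0.7441  3.8282  0.7905  0.7687]
h=Σ⁻¹𝟙 = [16.4511  10.1522  11.7657  28.9367  16.8312  14.4246]
a=μᵀg=1.296233  b=𝟙ᵀg=10.144957  c=𝟙ᵀh=98.561623  D=ac−b²=24.838658
λ₁=(c·0.160−b)/D = (98.561623·0.160−10.144957)/24.838658 = 0.226458
λ₂=(a−b·0.160)/D = (1.296233−10.144957·0.160)/24.838658 = -0.013163
w* = 0.226458·g + -0.013163·h:
  w_0 = 0.226458·1.7443 + -0.013163·16.4511 = 0.1785  (Tesla)
  w_1 = 0.226458·2.2691 + -0.013163·10.1522 = 0.3802  (GE)
  w_2 = 0.226458·0.7441 + -0.013163·11.7657 = 0.0136  (Boeing)
  w_3 = 0.226458·3.8282 + -0.013163·28.9367 = 0.4860  (Oracle)
  w_4 = 0.226458·0.7905 + -0.013163·16.8312 = -0.0425  (Chevron)
  w_5 = 0.226458·0.7687 + -0.013163·14.4246 = -0.0158  (Raytheon)
Σw_i=1.0000  μᵀw=0.1600
σ²=wᵀΣw=λ₁·μ_p+λ₂ = 0.226458·0.160 + -0.013163 = 0.023070 ≈ 0.0231


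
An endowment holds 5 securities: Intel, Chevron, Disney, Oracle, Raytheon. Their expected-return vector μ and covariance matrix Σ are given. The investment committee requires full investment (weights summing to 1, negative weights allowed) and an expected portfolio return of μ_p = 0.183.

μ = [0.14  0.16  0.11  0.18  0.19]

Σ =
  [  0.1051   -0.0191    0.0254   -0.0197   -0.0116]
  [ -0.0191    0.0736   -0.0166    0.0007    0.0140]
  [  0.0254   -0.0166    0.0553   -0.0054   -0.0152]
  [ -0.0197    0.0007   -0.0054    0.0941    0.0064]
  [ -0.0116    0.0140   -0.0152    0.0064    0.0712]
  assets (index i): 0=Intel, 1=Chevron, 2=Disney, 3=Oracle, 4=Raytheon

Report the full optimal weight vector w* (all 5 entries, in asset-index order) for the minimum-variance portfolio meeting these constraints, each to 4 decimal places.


u=Σ⁻¹μ = [1.8539  2.7600  2.9725  2.2565  2.8596]
v=Σ⁻¹𝟙 = [11.3182  18.7908  24.2595  13.1476  16.1913]
a=μᵀu=1.977622  b=𝟙ᵀu=12.702535  c=𝟙ᵀv=83.707392  D=ac−b²=4.187170
λ₁=(c·0.183−b)/D = (83.707392·0.183−12.702535)/4.187170 = 0.624746
λ₂=(a−b·0.183)/D = (1.977622−12.702535·0.183)/4.187170 = -0.082858
w* = 0.624746·u + -0.082858·v:
  w_0 = 0.624746·1.8539 + -0.082858·11.3182 = 0.2204  (Intel)
  w_1 = 0.624746·2.7600 + -0.082858·18.7908 = 0.1673  (Chevron)
  w_2 = 0.624746·2.9725 + -0.082858·24.2595 = -0.1530  (Disney)
  w_3 = 0.624746·2.2565 + -0.082858·13.1476 = 0.3204  (Oracle)
  w_4 = 0.624746·2.8596 + -0.082858·16.1913 = 0.4450  (Raytheon)
Σw_i=1.0000  μᵀw=0.1830
σ²=wᵀΣw=λ₁·μ_p+λ₂ = 0.624746·0.183 + -0.082858 = 0.031470 ≈ 0.0315

0.2204  0.1673  -0.1530  0.3204  0.4450


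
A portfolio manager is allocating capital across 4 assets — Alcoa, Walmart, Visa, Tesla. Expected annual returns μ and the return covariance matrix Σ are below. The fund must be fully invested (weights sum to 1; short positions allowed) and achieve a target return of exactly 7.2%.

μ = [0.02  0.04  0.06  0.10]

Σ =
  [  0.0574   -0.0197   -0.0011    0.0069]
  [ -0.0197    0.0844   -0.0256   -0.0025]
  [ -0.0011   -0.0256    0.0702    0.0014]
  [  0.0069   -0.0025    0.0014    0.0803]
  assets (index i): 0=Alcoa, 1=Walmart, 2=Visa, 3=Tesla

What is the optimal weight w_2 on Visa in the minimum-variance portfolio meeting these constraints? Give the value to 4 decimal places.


0.3199

g=Σ⁻¹μ = [0.5731  1.0098  1.2079  1.2065]
h=Σ⁻¹𝟙 = [25.2504  25.2242  23.6267  10.6570]
a=μᵀg=0.244974  b=𝟙ᵀg=3.997273  c=𝟙ᵀh=84.758207  D=ac−b²=4.785332
λ₁=(c·0.072−b)/D = (84.758207·0.072−3.997273)/4.785332 = 0.439952
λ₂=(a−b·0.072)/D = (0.244974−3.997273·0.072)/4.785332 = -0.008950
w* = 0.439952·g + -0.008950·h:
  w_0 = 0.439952·0.5731 + -0.008950·25.2504 = 0.0261  (Alcoa)
  w_1 = 0.439952·1.0098 + -0.008950·25.2242 = 0.2185  (Walmart)
  w_2 = 0.439952·1.2079 + -0.008950·23.6267 = 0.3199  (Visa)
  w_3 = 0.439952·1.2065 + -0.008950·10.6570 = 0.4354  (Tesla)
Σw_i=1.0000  μᵀw=0.0720
σ²=wᵀΣw=λ₁·μ_p+λ₂ = 0.439952·0.072 + -0.008950 = 0.022726 ≈ 0.0227


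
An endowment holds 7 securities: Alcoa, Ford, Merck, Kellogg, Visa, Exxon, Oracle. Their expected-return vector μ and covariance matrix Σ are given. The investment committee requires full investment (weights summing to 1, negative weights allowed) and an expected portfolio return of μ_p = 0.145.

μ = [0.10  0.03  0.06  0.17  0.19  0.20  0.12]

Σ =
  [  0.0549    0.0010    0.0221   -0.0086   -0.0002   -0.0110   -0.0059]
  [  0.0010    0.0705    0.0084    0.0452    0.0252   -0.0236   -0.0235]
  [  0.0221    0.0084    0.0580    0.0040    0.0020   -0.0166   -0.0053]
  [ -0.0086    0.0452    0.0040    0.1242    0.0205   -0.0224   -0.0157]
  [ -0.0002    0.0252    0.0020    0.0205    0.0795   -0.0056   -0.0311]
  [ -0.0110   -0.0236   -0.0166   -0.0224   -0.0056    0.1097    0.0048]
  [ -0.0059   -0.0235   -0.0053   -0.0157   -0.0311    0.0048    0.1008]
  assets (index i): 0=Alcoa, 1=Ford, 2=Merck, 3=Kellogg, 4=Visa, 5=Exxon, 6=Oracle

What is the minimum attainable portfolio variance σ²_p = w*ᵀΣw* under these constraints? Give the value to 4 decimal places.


0.0106

x=Σ⁻¹μ = [2.5855  -0.3864  0.8230  1.9153  3.1397  2.5684  2.4397]
y=Σ⁻¹𝟙 = [19.2489  15.3440  13.6010  6.6391  14.8166  17.6373  20.1052]
a=μᵀx=2.024927  b=𝟙ᵀx=13.085170  c=𝟙ᵀy=107.392190  D=ac−b²=46.239611
λ₁=(c·0.145−b)/D = (107.392190·0.145−13.085170)/46.239611 = 0.053779
λ₂=(a−b·0.145)/D = (2.024927−13.085170·0.145)/46.239611 = 0.002759
w* = 0.053779·x + 0.002759·y:
  w_0 = 0.053779·2.5855 + 0.002759·19.2489 = 0.1922  (Alcoa)
  w_1 = 0.053779·-0.3864 + 0.002759·15.3440 = 0.0216  (Ford)
  w_2 = 0.053779·0.8230 + 0.002759·13.6010 = 0.0818  (Merck)
  w_3 = 0.053779·1.9153 + 0.002759·6.6391 = 0.1213  (Kellogg)
  w_4 = 0.053779·3.1397 + 0.002759·14.8166 = 0.2097  (Visa)
  w_5 = 0.053779·2.5684 + 0.002759·17.6373 = 0.1868  (Exxon)
  w_6 = 0.053779·2.4397 + 0.002759·20.1052 = 0.1867  (Oracle)
Σw_i=1.0000  μᵀw=0.1450
σ²=wᵀΣw=λ₁·μ_p+λ₂ = 0.053779·0.145 + 0.002759 = 0.010557 ≈ 0.0106


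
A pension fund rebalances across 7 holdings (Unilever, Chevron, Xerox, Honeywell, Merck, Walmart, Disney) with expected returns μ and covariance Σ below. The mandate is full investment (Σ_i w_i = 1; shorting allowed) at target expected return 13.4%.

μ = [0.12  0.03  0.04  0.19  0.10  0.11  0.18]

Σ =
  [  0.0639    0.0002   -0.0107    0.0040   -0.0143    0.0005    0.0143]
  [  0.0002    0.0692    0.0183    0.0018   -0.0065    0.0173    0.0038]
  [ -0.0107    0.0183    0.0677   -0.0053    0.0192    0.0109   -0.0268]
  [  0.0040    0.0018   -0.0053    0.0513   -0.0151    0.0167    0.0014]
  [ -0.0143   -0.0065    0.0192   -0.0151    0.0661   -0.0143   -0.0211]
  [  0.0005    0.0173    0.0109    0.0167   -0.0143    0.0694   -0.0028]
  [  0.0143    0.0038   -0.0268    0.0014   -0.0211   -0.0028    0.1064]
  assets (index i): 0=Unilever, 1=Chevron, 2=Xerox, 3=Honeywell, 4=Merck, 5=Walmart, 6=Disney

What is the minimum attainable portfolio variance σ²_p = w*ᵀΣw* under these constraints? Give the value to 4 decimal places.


g=Σ⁻¹μ = [2.0549  -0.0325  0.9464  4.2500  3.6765  1.2598  2.3614]
h=Σ⁻¹𝟙 = [19.3062  9.4508  13.3035  23.6630  29.0656  10.7472  15.5525]
a=μᵀg=2.022261  b=𝟙ᵀg=14.516584  c=𝟙ᵀh=121.088778  D=ac−b²=34.141959
λ₁=(c·0.134−b)/D = (121.088778·0.134−14.516584)/34.141959 = 0.050065
λ₂=(a−b·0.134)/D = (2.022261−14.516584·0.134)/34.141959 = 0.002256
w* = 0.050065·g + 0.002256·h:
  w_0 = 0.050065·2.0549 + 0.002256·19.3062 = 0.1464  (Unilever)
  w_1 = 0.050065·-0.0325 + 0.002256·9.4508 = 0.0197  (Chevron)
  w_2 = 0.050065·0.9464 + 0.002256·13.3035 = 0.0774  (Xerox)
  w_3 = 0.050065·4.2500 + 0.002256·23.6630 = 0.2662  (Honeywell)
  w_4 = 0.050065·3.6765 + 0.002256·29.0656 = 0.2496  (Merck)
  w_5 = 0.050065·1.2598 + 0.002256·10.7472 = 0.0873  (Walmart)
  w_6 = 0.050065·2.3614 + 0.002256·15.5525 = 0.1533  (Disney)
Σw_i=1.0000  μᵀw=0.1340
σ²=wᵀΣw=λ₁·μ_p+λ₂ = 0.050065·0.134 + 0.002256 = 0.008965 ≈ 0.0090

0.0090


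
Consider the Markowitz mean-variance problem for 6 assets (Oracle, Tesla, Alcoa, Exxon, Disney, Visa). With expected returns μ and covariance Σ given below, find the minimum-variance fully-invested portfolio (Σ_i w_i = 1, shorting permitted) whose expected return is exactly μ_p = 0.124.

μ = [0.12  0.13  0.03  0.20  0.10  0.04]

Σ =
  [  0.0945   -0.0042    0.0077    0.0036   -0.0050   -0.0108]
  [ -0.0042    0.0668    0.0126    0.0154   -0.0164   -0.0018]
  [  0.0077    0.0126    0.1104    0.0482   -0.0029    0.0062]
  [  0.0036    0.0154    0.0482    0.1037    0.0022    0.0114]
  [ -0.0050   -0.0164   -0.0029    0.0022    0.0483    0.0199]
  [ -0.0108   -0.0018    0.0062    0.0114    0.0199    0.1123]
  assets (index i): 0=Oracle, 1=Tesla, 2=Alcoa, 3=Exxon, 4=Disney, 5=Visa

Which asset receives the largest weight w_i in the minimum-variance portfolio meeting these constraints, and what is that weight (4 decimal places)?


p=Σ⁻¹μ = [1.5233  2.5078  -0.8399  1.8443  2.9984  -0.1293]
q=Σ⁻¹𝟙 = [13.0387  21.0822  5.0492  2.5709  27.2881  5.1213]
a=μᵀp=1.147154  b=𝟙ᵀp=7.904668  c=𝟙ᵀq=74.150501  D=ac−b²=22.578276
λ₁=(c·0.124−b)/D = (74.150501·0.124−7.904668)/22.578276 = 0.057134
λ₂=(a−b·0.124)/D = (1.147154−7.904668·0.124)/22.578276 = 0.007395
w* = 0.057134·p + 0.007395·q:
  w_0 = 0.057134·1.5233 + 0.007395·13.0387 = 0.1835  (Oracle)
  w_1 = 0.057134·2.5078 + 0.007395·21.0822 = 0.2992  (Tesla)
  w_2 = 0.057134·-0.8399 + 0.007395·5.0492 = -0.0106  (Alcoa)
  w_3 = 0.057134·1.8443 + 0.007395·2.5709 = 0.1244  (Exxon)
  w_4 = 0.057134·2.9984 + 0.007395·27.2881 = 0.3731  (Disney)
  w_5 = 0.057134·-0.1293 + 0.007395·5.1213 = 0.0305  (Visa)
Σw_i=1.0000  μᵀw=0.1240
σ²=wᵀΣw=λ₁·μ_p+λ₂ = 0.057134·0.124 + 0.007395 = 0.014480 ≈ 0.0145

Disney (0.3731)


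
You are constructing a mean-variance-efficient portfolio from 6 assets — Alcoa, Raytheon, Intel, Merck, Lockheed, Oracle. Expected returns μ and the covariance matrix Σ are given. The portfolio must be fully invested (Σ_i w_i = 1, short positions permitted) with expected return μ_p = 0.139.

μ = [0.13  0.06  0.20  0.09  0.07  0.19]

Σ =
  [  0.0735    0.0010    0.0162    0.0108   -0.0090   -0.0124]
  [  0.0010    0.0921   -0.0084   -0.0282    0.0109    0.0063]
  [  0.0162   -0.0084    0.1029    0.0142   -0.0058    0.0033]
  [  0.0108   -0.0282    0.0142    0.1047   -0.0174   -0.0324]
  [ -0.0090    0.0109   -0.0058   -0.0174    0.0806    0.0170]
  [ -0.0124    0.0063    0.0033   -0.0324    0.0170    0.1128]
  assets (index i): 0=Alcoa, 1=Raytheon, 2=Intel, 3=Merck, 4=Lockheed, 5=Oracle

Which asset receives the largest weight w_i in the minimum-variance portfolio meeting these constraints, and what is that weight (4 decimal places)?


g=Σ⁻¹μ = [1.6520  0.9951  1.5377  1.5428  0.9257  2.0691]
h=Σ⁻¹𝟙 = [13.1139  14.1356  6.8210  17.1073  13.5734  12.1860]
a=μᵀg=1.178772  b=𝟙ᵀg=8.722277  c=𝟙ᵀh=76.937199  D=ac−b²=14.613307
λ₁=(c·0.139−b)/D = (76.937199·0.139−8.722277)/14.613307 = 0.134945
λ₂=(a−b·0.139)/D = (1.178772−8.722277·0.139)/14.613307 = -0.002301
w* = 0.134945·g + -0.002301·h:
  w_0 = 0.134945·1.6520 + -0.002301·13.1139 = 0.1928  (Alcoa)
  w_1 = 0.134945·0.9951 + -0.002301·14.1356 = 0.1018  (Raytheon)
  w_2 = 0.134945·1.5377 + -0.002301·6.8210 = 0.1918  (Intel)
  w_3 = 0.134945·1.5428 + -0.002301·17.1073 = 0.1688  (Merck)
  w_4 = 0.134945·0.9257 + -0.002301·13.5734 = 0.0937  (Lockheed)
  w_5 = 0.134945·2.0691 + -0.002301·12.1860 = 0.2512  (Oracle)
Σw_i=1.0000  μᵀw=0.1390
σ²=wᵀΣw=λ₁·μ_p+λ₂ = 0.134945·0.139 + -0.002301 = 0.016456 ≈ 0.0165

Oracle (0.2512)


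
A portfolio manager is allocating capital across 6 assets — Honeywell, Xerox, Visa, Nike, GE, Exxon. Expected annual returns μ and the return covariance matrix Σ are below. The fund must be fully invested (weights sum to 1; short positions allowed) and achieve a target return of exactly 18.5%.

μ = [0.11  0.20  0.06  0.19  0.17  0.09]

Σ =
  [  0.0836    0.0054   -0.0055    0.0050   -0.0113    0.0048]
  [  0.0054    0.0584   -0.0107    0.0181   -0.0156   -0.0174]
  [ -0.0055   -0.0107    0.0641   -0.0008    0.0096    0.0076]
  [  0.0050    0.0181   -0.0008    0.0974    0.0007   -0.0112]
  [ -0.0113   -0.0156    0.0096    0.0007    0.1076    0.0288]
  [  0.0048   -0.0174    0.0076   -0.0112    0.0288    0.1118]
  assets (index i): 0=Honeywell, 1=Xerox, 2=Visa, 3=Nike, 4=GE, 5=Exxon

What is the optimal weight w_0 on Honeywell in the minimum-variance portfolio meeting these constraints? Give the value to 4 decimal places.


0.0668

u=Σ⁻¹μ = [1.2805  3.9424  1.3252  1.2536  1.9173  0.9052]
v=Σ⁻¹𝟙 = [12.1173  22.5186  17.9627  6.5531  9.8211  8.8344]
a=μᵀu=1.654433  b=𝟙ᵀu=10.624158  c=𝟙ᵀv=77.807237  D=ac−b²=15.854118
λ₁=(c·0.185−b)/D = (77.807237·0.185−10.624158)/15.854118 = 0.237805
λ₂=(a−b·0.185)/D = (1.654433−10.624158·0.185)/15.854118 = -0.019619
w* = 0.237805·u + -0.019619·v:
  w_0 = 0.237805·1.2805 + -0.019619·12.1173 = 0.0668  (Honeywell)
  w_1 = 0.237805·3.9424 + -0.019619·22.5186 = 0.4957  (Xerox)
  w_2 = 0.237805·1.3252 + -0.019619·17.9627 = -0.0373  (Visa)
  w_3 = 0.237805·1.2536 + -0.019619·6.5531 = 0.1695  (Nike)
  w_4 = 0.237805·1.9173 + -0.019619·9.8211 = 0.2633  (GE)
  w_5 = 0.237805·0.9052 + -0.019619·8.8344 = 0.0419  (Exxon)
Σw_i=1.0000  μᵀw=0.1850
σ²=wᵀΣw=λ₁·μ_p+λ₂ = 0.237805·0.185 + -0.019619 = 0.024375 ≈ 0.0244


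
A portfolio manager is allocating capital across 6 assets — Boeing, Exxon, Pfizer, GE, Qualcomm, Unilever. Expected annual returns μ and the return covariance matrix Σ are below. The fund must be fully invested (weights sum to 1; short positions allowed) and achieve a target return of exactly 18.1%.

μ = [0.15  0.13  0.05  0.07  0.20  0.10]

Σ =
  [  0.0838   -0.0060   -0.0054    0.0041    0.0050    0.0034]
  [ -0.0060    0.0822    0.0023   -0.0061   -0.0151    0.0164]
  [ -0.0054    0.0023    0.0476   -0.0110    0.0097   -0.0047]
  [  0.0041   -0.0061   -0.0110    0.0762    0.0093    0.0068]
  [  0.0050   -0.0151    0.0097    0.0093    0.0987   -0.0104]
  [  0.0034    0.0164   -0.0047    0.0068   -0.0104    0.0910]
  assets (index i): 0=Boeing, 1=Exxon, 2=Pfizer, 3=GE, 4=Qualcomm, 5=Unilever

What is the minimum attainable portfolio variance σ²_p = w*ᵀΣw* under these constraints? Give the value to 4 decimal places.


g=Σ⁻¹μ = [1.7895  1.9556  0.9885  0.7757  2.1615  0.9197]
h=Σ⁻¹𝟙 = [12.8291  13.2887  24.4705  15.1488  8.6557  9.2359]
a=μᵀg=1.150656  b=𝟙ᵀg=8.590579  c=𝟙ᵀh=83.628776  D=ac−b²=22.429894
λ₁=(c·0.181−b)/D = (83.628776·0.181−8.590579)/22.429894 = 0.291853
λ₂=(a−b·0.181)/D = (1.150656−8.590579·0.181)/22.429894 = -0.018022
w* = 0.291853·g + -0.018022·h:
  w_0 = 0.291853·1.7895 + -0.018022·12.8291 = 0.2910  (Boeing)
  w_1 = 0.291853·1.9556 + -0.018022·13.2887 = 0.3313  (Exxon)
  w_2 = 0.291853·0.9885 + -0.018022·24.4705 = -0.1525  (Pfizer)
  w_3 = 0.291853·0.7757 + -0.018022·15.1488 = -0.0466  (GE)
  w_4 = 0.291853·2.1615 + -0.018022·8.6557 = 0.4749  (Qualcomm)
  w_5 = 0.291853·0.9197 + -0.018022·9.2359 = 0.1020  (Unilever)
Σw_i=1.0000  μᵀw=0.1810
σ²=wᵀΣw=λ₁·μ_p+λ₂ = 0.291853·0.181 + -0.018022 = 0.034803 ≈ 0.0348

0.0348


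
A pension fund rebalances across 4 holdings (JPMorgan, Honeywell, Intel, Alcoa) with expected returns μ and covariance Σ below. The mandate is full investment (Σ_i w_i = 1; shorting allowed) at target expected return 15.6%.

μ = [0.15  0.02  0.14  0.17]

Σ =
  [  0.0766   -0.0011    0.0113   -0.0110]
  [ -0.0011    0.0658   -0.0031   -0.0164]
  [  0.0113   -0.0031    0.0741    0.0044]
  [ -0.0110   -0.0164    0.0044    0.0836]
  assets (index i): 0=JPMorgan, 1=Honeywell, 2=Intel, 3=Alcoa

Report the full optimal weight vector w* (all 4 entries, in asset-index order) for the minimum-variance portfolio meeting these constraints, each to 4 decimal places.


0.3611  -0.0017  0.2345  0.4061

u=Σ⁻¹μ = [2.1058  1.0145  1.4662  2.4324]
v=Σ⁻¹𝟙 = [14.1710  20.2500  11.1594  17.2115]
a=μᵀu=0.954941  b=𝟙ᵀu=7.018922  c=𝟙ᵀv=62.791917  D=ac−b²=10.697314
λ₁=(c·0.156−b)/D = (62.791917·0.156−7.018922)/10.697314 = 0.259562
λ₂=(a−b·0.156)/D = (0.954941−7.018922·0.156)/10.697314 = -0.013088
w* = 0.259562·u + -0.013088·v:
  w_0 = 0.259562·2.1058 + -0.013088·14.1710 = 0.3611  (JPMorgan)
  w_1 = 0.259562·1.0145 + -0.013088·20.2500 = -0.0017  (Honeywell)
  w_2 = 0.259562·1.4662 + -0.013088·11.1594 = 0.2345  (Intel)
  w_3 = 0.259562·2.4324 + -0.013088·17.2115 = 0.4061  (Alcoa)
Σw_i=1.0000  μᵀw=0.1560
σ²=wᵀΣw=λ₁·μ_p+λ₂ = 0.259562·0.156 + -0.013088 = 0.027403 ≈ 0.0274


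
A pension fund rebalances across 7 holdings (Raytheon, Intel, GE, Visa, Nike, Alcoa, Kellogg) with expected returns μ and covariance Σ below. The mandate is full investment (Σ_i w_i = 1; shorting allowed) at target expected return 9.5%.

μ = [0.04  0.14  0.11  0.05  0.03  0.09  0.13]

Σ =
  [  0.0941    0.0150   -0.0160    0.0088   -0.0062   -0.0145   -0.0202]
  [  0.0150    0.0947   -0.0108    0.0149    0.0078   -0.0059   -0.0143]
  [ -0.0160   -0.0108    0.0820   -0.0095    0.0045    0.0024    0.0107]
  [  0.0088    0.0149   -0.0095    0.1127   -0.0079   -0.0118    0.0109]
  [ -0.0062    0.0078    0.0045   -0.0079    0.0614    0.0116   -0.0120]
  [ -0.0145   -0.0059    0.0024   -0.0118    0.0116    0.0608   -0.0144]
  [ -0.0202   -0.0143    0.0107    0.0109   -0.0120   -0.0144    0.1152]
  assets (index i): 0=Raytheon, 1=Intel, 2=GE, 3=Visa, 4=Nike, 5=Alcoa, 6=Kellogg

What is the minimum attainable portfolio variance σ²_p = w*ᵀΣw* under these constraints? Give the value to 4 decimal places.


g=Σ⁻¹μ = [1.0902  1.8060  1.5354  0.3397  0.1970  2.2799  1.6746]
h=Σ⁻¹𝟙 = [18.6432  10.3723  14.7001  9.3645  15.5157  23.8683  15.5854]
a=μᵀg=0.911120  b=𝟙ᵀg=8.922804  c=𝟙ᵀh=108.049515  D=ac−b²=18.829661
λ₁=(c·0.095−b)/D = (108.049515·0.095−8.922804)/18.829661 = 0.071265
λ₂=(a−b·0.095)/D = (0.911120−8.922804·0.095)/18.829661 = 0.003370
w* = 0.071265·g + 0.003370·h:
  w_0 = 0.071265·1.0902 + 0.003370·18.6432 = 0.1405  (Raytheon)
  w_1 = 0.071265·1.8060 + 0.003370·10.3723 = 0.1637  (Intel)
  w_2 = 0.071265·1.5354 + 0.003370·14.7001 = 0.1590  (GE)
  w_3 = 0.071265·0.3397 + 0.003370·9.3645 = 0.0558  (Visa)
  w_4 = 0.071265·0.1970 + 0.003370·15.5157 = 0.0663  (Nike)
  w_5 = 0.071265·2.2799 + 0.003370·23.8683 = 0.2429  (Alcoa)
  w_6 = 0.071265·1.6746 + 0.003370·15.5854 = 0.1719  (Kellogg)
Σw_i=1.0000  μᵀw=0.0950
σ²=wᵀΣw=λ₁·μ_p+λ₂ = 0.071265·0.095 + 0.003370 = 0.010140 ≈ 0.0101

0.0101


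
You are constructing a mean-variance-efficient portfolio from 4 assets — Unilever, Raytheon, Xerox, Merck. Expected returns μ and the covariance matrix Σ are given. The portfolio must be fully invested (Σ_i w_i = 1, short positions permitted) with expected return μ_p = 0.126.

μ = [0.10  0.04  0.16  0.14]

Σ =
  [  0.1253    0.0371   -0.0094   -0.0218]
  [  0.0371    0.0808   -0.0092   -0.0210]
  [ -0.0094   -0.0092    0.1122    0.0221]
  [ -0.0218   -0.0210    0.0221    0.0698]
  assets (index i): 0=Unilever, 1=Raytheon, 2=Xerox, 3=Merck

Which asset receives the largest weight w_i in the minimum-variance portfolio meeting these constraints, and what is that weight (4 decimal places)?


p=Σ⁻¹μ = [1.0542  0.7094  1.1418  2.1869]
q=Σ⁻¹𝟙 = [7.4467  14.6526  7.0280  18.8356]
a=μᵀp=0.622640  b=𝟙ᵀp=5.092227  c=𝟙ᵀq=47.962852  D=ac−b²=3.932833
λ₁=(c·0.126−b)/D = (47.962852·0.126−5.092227)/3.932833 = 0.241834
λ₂=(a−b·0.126)/D = (0.622640−5.092227·0.126)/3.932833 = -0.004826
w* = 0.241834·p + -0.004826·q:
  w_0 = 0.241834·1.0542 + -0.004826·7.4467 = 0.2190  (Unilever)
  w_1 = 0.241834·0.7094 + -0.004826·14.6526 = 0.1008  (Raytheon)
  w_2 = 0.241834·1.1418 + -0.004826·7.0280 = 0.2422  (Xerox)
  w_3 = 0.241834·2.1869 + -0.004826·18.8356 = 0.4380  (Merck)
Σw_i=1.0000  μᵀw=0.1260
σ²=wᵀΣw=λ₁·μ_p+λ₂ = 0.241834·0.126 + -0.004826 = 0.025645 ≈ 0.0256

Merck (0.4380)


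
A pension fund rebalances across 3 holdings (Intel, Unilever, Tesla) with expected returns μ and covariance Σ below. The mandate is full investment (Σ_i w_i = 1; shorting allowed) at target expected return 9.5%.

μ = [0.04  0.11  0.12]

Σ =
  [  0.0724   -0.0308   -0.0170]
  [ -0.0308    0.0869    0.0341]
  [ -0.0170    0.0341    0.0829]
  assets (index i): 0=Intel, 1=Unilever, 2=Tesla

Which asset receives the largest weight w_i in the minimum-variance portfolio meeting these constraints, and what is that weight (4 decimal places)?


u=Σ⁻¹μ = [1.3808  1.2832  1.2028]
v=Σ⁻¹𝟙 = [22.8568  15.5450  10.3556]
a=μᵀu=0.340730  b=𝟙ᵀu=3.866899  c=𝟙ᵀv=48.757440  D=ac−b²=1.660195
λ₁=(c·0.095−b)/D = (48.757440·0.095−3.866899)/1.660195 = 0.460824
λ₂=(a−b·0.095)/D = (0.340730−3.866899·0.095)/1.660195 = -0.016038
w* = 0.460824·u + -0.016038·v:
  w_0 = 0.460824·1.3808 + -0.016038·22.8568 = 0.2697  (Intel)
  w_1 = 0.460824·1.2832 + -0.016038·15.5450 = 0.3420  (Unilever)
  w_2 = 0.460824·1.2028 + -0.016038·10.3556 = 0.3882  (Tesla)
Σw_i=1.0000  μᵀw=0.0950
σ²=wᵀΣw=λ₁·μ_p+λ₂ = 0.460824·0.095 + -0.016038 = 0.027741 ≈ 0.0277

Tesla (0.3882)


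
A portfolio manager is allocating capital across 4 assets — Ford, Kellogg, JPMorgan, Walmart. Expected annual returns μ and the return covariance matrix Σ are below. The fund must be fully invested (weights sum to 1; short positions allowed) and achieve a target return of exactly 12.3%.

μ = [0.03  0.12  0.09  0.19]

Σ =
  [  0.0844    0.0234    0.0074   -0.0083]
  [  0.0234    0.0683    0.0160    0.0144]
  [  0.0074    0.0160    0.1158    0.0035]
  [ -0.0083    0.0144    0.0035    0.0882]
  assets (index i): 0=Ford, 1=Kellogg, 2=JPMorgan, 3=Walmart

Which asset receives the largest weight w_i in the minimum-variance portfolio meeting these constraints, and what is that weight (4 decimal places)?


u=Σ⁻¹μ = [0.1805  1.1535  0.5470  1.9612]
v=Σ⁻¹𝟙 = [10.3212  7.2588  6.6448  10.8603]
a=μᵀu=0.565684  b=𝟙ᵀu=3.842195  c=𝟙ᵀv=35.085225  D=ac−b²=5.084704
λ₁=(c·0.123−b)/D = (35.085225·0.123−3.842195)/5.084704 = 0.093081
λ₂=(a−b·0.123)/D = (0.565684−3.842195·0.123)/5.084704 = 0.018309
w* = 0.093081·u + 0.018309·v:
  w_0 = 0.093081·0.1805 + 0.018309·10.3212 = 0.2058  (Ford)
  w_1 = 0.093081·1.1535 + 0.018309·7.2588 = 0.2403  (Kellogg)
  w_2 = 0.093081·0.5470 + 0.018309·6.6448 = 0.1726  (JPMorgan)
  w_3 = 0.093081·1.9612 + 0.018309·10.8603 = 0.3814  (Walmart)
Σw_i=1.0000  μᵀw=0.1230
σ²=wᵀΣw=λ₁·μ_p+λ₂ = 0.093081·0.123 + 0.018309 = 0.029758 ≈ 0.0298

Walmart (0.3814)


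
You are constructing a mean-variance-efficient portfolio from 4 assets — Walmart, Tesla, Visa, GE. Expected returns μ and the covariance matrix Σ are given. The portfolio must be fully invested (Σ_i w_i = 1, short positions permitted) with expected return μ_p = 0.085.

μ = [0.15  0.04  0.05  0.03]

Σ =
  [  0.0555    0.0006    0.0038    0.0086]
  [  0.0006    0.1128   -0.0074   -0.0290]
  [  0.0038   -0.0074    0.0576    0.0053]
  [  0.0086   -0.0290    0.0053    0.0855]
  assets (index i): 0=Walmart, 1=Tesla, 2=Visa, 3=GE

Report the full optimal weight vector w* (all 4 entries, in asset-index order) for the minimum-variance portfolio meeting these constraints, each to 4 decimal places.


0.4014  0.1846  0.2491  0.1648

x=Σ⁻¹μ = [2.6182  0.4378  0.7340  0.1905]
y=Σ⁻¹𝟙 = [14.5899  13.4253  16.8594  13.7369]
a=μᵀx=0.452659  b=𝟙ᵀx=3.980580  c=𝟙ᵀy=58.611546  D=ac−b²=10.686028
λ₁=(c·0.085−b)/D = (58.611546·0.085−3.980580)/10.686028 = 0.093711
λ₂=(a−b·0.085)/D = (0.452659−3.980580·0.085)/10.686028 = 0.010697
w* = 0.093711·x + 0.010697·y:
  w_0 = 0.093711·2.6182 + 0.010697·14.5899 = 0.4014  (Walmart)
  w_1 = 0.093711·0.4378 + 0.010697·13.4253 = 0.1846  (Tesla)
  w_2 = 0.093711·0.7340 + 0.010697·16.8594 = 0.2491  (Visa)
  w_3 = 0.093711·0.1905 + 0.010697·13.7369 = 0.1648  (GE)
Σw_i=1.0000  μᵀw=0.0850
σ²=wᵀΣw=λ₁·μ_p+λ₂ = 0.093711·0.085 + 0.010697 = 0.018663 ≈ 0.0187


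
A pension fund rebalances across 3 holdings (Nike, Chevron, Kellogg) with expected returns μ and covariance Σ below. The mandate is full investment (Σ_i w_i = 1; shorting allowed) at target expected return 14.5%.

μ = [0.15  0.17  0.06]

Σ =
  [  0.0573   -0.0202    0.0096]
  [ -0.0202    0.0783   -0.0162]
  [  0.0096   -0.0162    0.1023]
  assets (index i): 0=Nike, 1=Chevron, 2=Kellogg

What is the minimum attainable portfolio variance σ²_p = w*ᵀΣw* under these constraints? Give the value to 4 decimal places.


0.0186

p=Σ⁻¹μ = [3.6423  3.2685  0.7623]
q=Σ⁻¹𝟙 = [23.0126  20.9710  10.9365]
a=μᵀp=1.147735  b=𝟙ᵀp=7.673149  c=𝟙ᵀq=54.920127  D=ac−b²=4.156558
λ₁=(c·0.145−b)/D = (54.920127·0.145−7.673149)/4.156558 = 0.069834
λ₂=(a−b·0.145)/D = (1.147735−7.673149·0.145)/4.156558 = 0.008451
w* = 0.069834·p + 0.008451·q:
  w_0 = 0.069834·3.6423 + 0.008451·23.0126 = 0.4488  (Nike)
  w_1 = 0.069834·3.2685 + 0.008451·20.9710 = 0.4055  (Chevron)
  w_2 = 0.069834·0.7623 + 0.008451·10.9365 = 0.1457  (Kellogg)
Σw_i=1.0000  μᵀw=0.1450
σ²=wᵀΣw=λ₁·μ_p+λ₂ = 0.069834·0.145 + 0.008451 = 0.018577 ≈ 0.0186


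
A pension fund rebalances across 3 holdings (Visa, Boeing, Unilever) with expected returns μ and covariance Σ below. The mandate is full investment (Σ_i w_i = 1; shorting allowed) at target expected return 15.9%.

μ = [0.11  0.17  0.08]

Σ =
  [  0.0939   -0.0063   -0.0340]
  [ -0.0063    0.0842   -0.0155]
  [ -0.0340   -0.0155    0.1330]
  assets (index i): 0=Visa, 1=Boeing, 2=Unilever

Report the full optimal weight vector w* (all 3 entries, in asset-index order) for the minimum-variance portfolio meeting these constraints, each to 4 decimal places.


u=Σ⁻¹μ = [1.8204  2.4032  1.3469]
v=Σ⁻¹𝟙 = [16.6175  15.6211  13.5874]
a=μᵀu=0.716536  b=𝟙ᵀu=5.570499  c=𝟙ᵀv=45.825966  D=ac−b²=1.805509
λ₁=(c·0.159−b)/D = (45.825966·0.159−5.570499)/1.805509 = 0.950330
λ₂=(a−b·0.159)/D = (0.716536−5.570499·0.159)/1.805509 = -0.093698
w* = 0.950330·u + -0.093698·v:
  w_0 = 0.950330·1.8204 + -0.093698·16.6175 = 0.1730  (Visa)
  w_1 = 0.950330·2.4032 + -0.093698·15.6211 = 0.8201  (Boeing)
  w_2 = 0.950330·1.3469 + -0.093698·13.5874 = 0.0069  (Unilever)
Σw_i=1.0000  μᵀw=0.1590
σ²=wᵀΣw=λ₁·μ_p+λ₂ = 0.950330·0.159 + -0.093698 = 0.057404 ≈ 0.0574

0.1730  0.8201  0.0069


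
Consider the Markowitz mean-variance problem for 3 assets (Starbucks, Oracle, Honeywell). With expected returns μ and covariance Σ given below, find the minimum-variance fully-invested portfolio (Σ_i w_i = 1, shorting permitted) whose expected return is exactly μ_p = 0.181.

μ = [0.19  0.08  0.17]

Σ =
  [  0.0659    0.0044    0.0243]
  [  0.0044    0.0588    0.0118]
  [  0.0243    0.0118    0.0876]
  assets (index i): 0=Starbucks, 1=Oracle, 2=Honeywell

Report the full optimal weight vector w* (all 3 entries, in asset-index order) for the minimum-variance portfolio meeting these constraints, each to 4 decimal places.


0.6650  0.0256  0.3095

p=Σ⁻¹μ = [2.3964  0.9509  1.1478]
q=Σ⁻¹𝟙 = [11.9310  14.8898  6.1002]
a=μᵀp=0.726517  b=𝟙ᵀp=4.495102  c=𝟙ᵀq=32.920978  D=ac−b²=3.711700
λ₁=(c·0.181−b)/D = (32.920978·0.181−4.495102)/3.711700 = 0.394319
λ₂=(a−b·0.181)/D = (0.726517−4.495102·0.181)/3.711700 = -0.023465
w* = 0.394319·p + -0.023465·q:
  w_0 = 0.394319·2.3964 + -0.023465·11.9310 = 0.6650  (Starbucks)
  w_1 = 0.394319·0.9509 + -0.023465·14.8898 = 0.0256  (Oracle)
  w_2 = 0.394319·1.1478 + -0.023465·6.1002 = 0.3095  (Honeywell)
Σw_i=1.0000  μᵀw=0.1810
σ²=wᵀΣw=λ₁·μ_p+λ₂ = 0.394319·0.181 + -0.023465 = 0.047906 ≈ 0.0479


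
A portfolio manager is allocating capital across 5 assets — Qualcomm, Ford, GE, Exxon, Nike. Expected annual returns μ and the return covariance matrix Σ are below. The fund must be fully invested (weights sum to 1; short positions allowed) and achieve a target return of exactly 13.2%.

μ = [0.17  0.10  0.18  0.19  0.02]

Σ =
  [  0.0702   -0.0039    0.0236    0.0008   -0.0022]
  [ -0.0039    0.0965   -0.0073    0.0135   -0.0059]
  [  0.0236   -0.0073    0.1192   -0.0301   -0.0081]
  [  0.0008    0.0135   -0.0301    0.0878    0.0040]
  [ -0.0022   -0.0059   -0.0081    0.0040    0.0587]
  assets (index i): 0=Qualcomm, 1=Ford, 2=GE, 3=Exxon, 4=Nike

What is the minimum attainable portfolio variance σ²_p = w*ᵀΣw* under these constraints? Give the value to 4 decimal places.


g=Σ⁻¹μ = [1.8186  0.9216  1.9115  2.6343  0.5858]
h=Σ⁻¹𝟙 = [11.5350  11.1029  11.2678  12.5616  19.2829]
a=μᵀg=1.257630  b=𝟙ᵀg=7.871808  c=𝟙ᵀh=65.750206  D=ac−b²=20.724054
λ₁=(c·0.132−b)/D = (65.750206·0.132−7.871808)/20.724054 = 0.038951
λ₂=(a−b·0.132)/D = (1.257630−7.871808·0.132)/20.724054 = 0.010546
w* = 0.038951·g + 0.010546·h:
  w_0 = 0.038951·1.8186 + 0.010546·11.5350 = 0.1925  (Qualcomm)
  w_1 = 0.038951·0.9216 + 0.010546·11.1029 = 0.1530  (Ford)
  w_2 = 0.038951·1.9115 + 0.010546·11.2678 = 0.1933  (GE)
  w_3 = 0.038951·2.6343 + 0.010546·12.5616 = 0.2351  (Exxon)
  w_4 = 0.038951·0.5858 + 0.010546·19.2829 = 0.2262  (Nike)
Σw_i=1.0000  μᵀw=0.1320
σ²=wᵀΣw=λ₁·μ_p+λ₂ = 0.038951·0.132 + 0.010546 = 0.015687 ≈ 0.0157

0.0157


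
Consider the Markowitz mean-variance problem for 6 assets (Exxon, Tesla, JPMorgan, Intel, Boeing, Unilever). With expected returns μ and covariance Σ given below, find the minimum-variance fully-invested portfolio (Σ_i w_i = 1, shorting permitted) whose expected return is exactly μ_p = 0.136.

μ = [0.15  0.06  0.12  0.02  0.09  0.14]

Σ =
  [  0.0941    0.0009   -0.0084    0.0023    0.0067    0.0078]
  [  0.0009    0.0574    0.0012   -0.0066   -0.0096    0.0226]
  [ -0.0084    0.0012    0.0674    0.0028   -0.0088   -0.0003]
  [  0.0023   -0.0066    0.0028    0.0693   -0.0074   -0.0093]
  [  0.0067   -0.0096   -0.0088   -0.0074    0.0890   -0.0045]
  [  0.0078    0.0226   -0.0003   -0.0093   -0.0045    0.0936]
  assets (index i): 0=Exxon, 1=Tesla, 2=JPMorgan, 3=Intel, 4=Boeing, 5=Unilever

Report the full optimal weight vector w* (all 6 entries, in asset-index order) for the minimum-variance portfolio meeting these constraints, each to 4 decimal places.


p=Σ⁻¹μ = [1.5620  0.7389  2.1144  0.5355  1.2931  1.3093]
q=Σ⁻¹𝟙 = [9.7276  18.5126  17.1096  17.9733  16.0920  8.0175]
a=μᵀp=0.842757  b=𝟙ᵀp=7.553249  c=𝟙ᵀq=87.432633  D=ac−b²=16.632862
λ₁=(c·0.136−b)/D = (87.432633·0.136−7.553249)/16.632862 = 0.260784
λ₂=(a−b·0.136)/D = (0.842757−7.553249·0.136)/16.632862 = -0.011092
w* = 0.260784·p + -0.011092·q:
  w_0 = 0.260784·1.5620 + -0.011092·9.7276 = 0.2995  (Exxon)
  w_1 = 0.260784·0.7389 + -0.011092·18.5126 = -0.0126  (Tesla)
  w_2 = 0.260784·2.1144 + -0.011092·17.1096 = 0.3616  (JPMorgan)
  w_3 = 0.260784·0.5355 + -0.011092·17.9733 = -0.0597  (Intel)
  w_4 = 0.260784·1.2931 + -0.011092·16.0920 = 0.1587  (Boeing)
  w_5 = 0.260784·1.3093 + -0.011092·8.0175 = 0.2525  (Unilever)
Σw_i=1.0000  μᵀw=0.1360
σ²=wᵀΣw=λ₁·μ_p+λ₂ = 0.260784·0.136 + -0.011092 = 0.024375 ≈ 0.0244

0.2995  -0.0126  0.3616  -0.0597  0.1587  0.2525


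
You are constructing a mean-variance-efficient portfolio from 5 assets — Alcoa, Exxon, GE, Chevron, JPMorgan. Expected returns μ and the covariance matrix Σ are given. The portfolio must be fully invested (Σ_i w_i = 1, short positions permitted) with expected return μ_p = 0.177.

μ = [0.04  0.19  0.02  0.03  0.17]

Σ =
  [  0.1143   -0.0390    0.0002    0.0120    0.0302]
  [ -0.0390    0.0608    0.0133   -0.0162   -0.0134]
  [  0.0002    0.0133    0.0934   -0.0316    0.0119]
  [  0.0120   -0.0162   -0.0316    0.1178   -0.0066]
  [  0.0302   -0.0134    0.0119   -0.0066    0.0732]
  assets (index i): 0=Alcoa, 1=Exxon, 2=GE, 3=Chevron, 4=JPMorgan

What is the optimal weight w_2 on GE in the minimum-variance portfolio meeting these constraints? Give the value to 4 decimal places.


g=Σ⁻¹μ = [1.1526  4.8454  -0.5730  0.8124  2.9002]
h=Σ⁻¹𝟙 = [14.0028  30.0862  9.6313  14.5196  13.1351]
a=μᵀg=1.472677  b=𝟙ᵀg=9.137660  c=𝟙ᵀh=81.374908  D=ac−b²=36.342128
λ₁=(c·0.177−b)/D = (81.374908·0.177−9.137660)/36.342128 = 0.144892
λ₂=(a−b·0.177)/D = (1.472677−9.137660·0.177)/36.342128 = -0.003981
w* = 0.144892·g + -0.003981·h:
  w_0 = 0.144892·1.1526 + -0.003981·14.0028 = 0.1113  (Alcoa)
  w_1 = 0.144892·4.8454 + -0.003981·30.0862 = 0.5823  (Exxon)
  w_2 = 0.144892·-0.5730 + -0.003981·9.6313 = -0.1214  (GE)
  w_3 = 0.144892·0.8124 + -0.003981·14.5196 = 0.0599  (Chevron)
  w_4 = 0.144892·2.9002 + -0.003981·13.1351 = 0.3679  (JPMorgan)
Σw_i=1.0000  μᵀw=0.1770
σ²=wᵀΣw=λ₁·μ_p+λ₂ = 0.144892·0.177 + -0.003981 = 0.021665 ≈ 0.0217

-0.1214


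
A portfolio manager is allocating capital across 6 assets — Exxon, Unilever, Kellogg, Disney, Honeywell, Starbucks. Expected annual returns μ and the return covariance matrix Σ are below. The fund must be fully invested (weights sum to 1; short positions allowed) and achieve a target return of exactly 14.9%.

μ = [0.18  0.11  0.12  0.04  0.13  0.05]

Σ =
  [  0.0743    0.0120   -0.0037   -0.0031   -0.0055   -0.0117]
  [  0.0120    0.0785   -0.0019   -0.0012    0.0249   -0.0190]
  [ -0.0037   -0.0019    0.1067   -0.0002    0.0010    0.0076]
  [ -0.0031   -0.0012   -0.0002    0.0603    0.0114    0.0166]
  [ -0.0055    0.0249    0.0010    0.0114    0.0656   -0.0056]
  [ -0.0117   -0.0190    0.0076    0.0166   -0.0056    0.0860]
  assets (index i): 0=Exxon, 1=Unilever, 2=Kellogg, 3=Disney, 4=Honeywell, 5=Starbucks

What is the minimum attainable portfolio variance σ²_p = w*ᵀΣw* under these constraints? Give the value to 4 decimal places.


0.0232

u=Σ⁻¹μ = [2.7027  0.6432  1.1331  0.1358  2.0169  1.0962]
v=Σ⁻¹𝟙 = [15.7511  10.3679  9.0344  11.6360  11.6452  13.7752]
a=μᵀu=1.015649  b=𝟙ᵀu=7.727865  c=𝟙ᵀv=72.209813  D=ac−b²=13.619954
λ₁=(c·0.149−b)/D = (72.209813·0.149−7.727865)/13.619954 = 0.222570
λ₂=(a−b·0.149)/D = (1.015649−7.727865·0.149)/13.619954 = -0.009971
w* = 0.222570·u + -0.009971·v:
  w_0 = 0.222570·2.7027 + -0.009971·15.7511 = 0.4445  (Exxon)
  w_1 = 0.222570·0.6432 + -0.009971·10.3679 = 0.0398  (Unilever)
  w_2 = 0.222570·1.1331 + -0.009971·9.0344 = 0.1621  (Kellogg)
  w_3 = 0.222570·0.1358 + -0.009971·11.6360 = -0.0858  (Disney)
  w_4 = 0.222570·2.0169 + -0.009971·11.6452 = 0.3328  (Honeywell)
  w_5 = 0.222570·1.0962 + -0.009971·13.7752 = 0.1066  (Starbucks)
Σw_i=1.0000  μᵀw=0.1490
σ²=wᵀΣw=λ₁·μ_p+λ₂ = 0.222570·0.149 + -0.009971 = 0.023192 ≈ 0.0232


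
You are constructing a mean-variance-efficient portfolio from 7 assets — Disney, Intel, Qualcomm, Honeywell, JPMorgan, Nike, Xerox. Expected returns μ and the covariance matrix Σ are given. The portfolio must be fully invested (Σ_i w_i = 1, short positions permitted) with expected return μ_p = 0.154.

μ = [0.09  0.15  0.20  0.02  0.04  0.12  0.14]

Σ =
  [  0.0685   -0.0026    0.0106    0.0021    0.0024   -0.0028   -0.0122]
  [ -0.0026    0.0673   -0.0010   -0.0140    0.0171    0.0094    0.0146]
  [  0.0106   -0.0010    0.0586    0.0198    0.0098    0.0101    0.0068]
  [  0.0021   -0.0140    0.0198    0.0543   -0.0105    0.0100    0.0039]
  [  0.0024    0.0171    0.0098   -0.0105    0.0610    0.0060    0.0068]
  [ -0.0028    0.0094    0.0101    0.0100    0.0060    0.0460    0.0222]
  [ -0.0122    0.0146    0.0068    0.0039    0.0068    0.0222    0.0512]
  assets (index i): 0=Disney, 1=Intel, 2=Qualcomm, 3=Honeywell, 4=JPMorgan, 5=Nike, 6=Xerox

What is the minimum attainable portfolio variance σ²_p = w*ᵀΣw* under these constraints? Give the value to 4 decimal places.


p=Σ⁻¹μ = [1.3040  1.8277  3.2715  -0.8965  -0.8927  1.0232  1.8326]
q=Σ⁻¹𝟙 = [16.2231  12.5879  2.4935  20.4202  13.1811  7.1382  13.0751]
a=μᵀp=1.371516  b=𝟙ᵀp=7.469716  c=𝟙ᵀq=85.119119  D=ac−b²=60.945561
λ₁=(c·0.154−b)/D = (85.119119·0.154−7.469716)/60.945561 = 0.092519
λ₂=(a−b·0.154)/D = (1.371516−7.469716·0.154)/60.945561 = 0.003629
w* = 0.092519·p + 0.003629·q:
  w_0 = 0.092519·1.3040 + 0.003629·16.2231 = 0.1795  (Disney)
  w_1 = 0.092519·1.8277 + 0.003629·12.5879 = 0.2148  (Intel)
  w_2 = 0.092519·3.2715 + 0.003629·2.4935 = 0.3117  (Qualcomm)
  w_3 = 0.092519·-0.8965 + 0.003629·20.4202 = -0.0088  (Honeywell)
  w_4 = 0.092519·-0.8927 + 0.003629·13.1811 = -0.0348  (JPMorgan)
  w_5 = 0.092519·1.0232 + 0.003629·7.1382 = 0.1206  (Nike)
  w_6 = 0.092519·1.8326 + 0.003629·13.0751 = 0.2170  (Xerox)
Σw_i=1.0000  μᵀw=0.1540
σ²=wᵀΣw=λ₁·μ_p+λ₂ = 0.092519·0.154 + 0.003629 = 0.017877 ≈ 0.0179

0.0179


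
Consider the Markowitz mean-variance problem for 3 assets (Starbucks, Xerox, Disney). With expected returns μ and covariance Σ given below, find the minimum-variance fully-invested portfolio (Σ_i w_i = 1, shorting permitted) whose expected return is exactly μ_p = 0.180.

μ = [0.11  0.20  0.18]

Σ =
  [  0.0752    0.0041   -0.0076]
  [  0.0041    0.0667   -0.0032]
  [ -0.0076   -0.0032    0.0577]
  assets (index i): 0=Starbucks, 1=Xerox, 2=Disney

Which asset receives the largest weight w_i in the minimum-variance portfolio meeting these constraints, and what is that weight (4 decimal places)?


Disney (0.4452)

p=Σ⁻¹μ = [1.6501  3.0653  3.5069]
q=Σ⁻¹𝟙 = [14.5056  15.0641  20.0771]
a=μᵀp=1.425817  b=𝟙ᵀp=8.222309  c=𝟙ᵀq=49.646784  D=ac−b²=3.180894
λ₁=(c·0.180−b)/D = (49.646784·0.180−8.222309)/3.180894 = 0.224501
λ₂=(a−b·0.180)/D = (1.425817−8.222309·0.180)/3.180894 = -0.017039
w* = 0.224501·p + -0.017039·q:
  w_0 = 0.224501·1.6501 + -0.017039·14.5056 = 0.1233  (Starbucks)
  w_1 = 0.224501·3.0653 + -0.017039·15.0641 = 0.4315  (Xerox)
  w_2 = 0.224501·3.5069 + -0.017039·20.0771 = 0.4452  (Disney)
Σw_i=1.0000  μᵀw=0.1800
σ²=wᵀΣw=λ₁·μ_p+λ₂ = 0.224501·0.180 + -0.017039 = 0.023371 ≈ 0.0234


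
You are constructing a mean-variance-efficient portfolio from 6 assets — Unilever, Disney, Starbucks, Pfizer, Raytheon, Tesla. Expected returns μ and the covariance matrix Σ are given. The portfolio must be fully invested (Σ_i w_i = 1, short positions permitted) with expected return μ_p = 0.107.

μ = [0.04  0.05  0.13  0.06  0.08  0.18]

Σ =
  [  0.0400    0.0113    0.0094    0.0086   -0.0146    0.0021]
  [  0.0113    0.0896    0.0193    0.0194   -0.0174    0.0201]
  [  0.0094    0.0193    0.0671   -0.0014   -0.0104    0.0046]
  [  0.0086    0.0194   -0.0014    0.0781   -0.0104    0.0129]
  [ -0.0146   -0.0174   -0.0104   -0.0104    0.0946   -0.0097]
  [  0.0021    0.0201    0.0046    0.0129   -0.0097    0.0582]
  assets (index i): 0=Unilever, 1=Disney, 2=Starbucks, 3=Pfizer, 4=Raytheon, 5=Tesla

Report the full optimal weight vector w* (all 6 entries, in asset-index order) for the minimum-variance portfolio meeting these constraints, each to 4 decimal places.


u=Σ⁻¹μ = [0.9555  -0.5281  1.9771  0.4967  1.4985  3.2241]
v=Σ⁻¹𝟙 = [25.2095  3.5671  12.4595  9.4030  19.0746  15.1507]
a=μᵀu=0.998853  b=𝟙ᵀu=7.623748  c=𝟙ᵀv=84.864414  D=ac−b²=26.645567
λ₁=(c·0.107−b)/D = (84.864414·0.107−7.623748)/26.645567 = 0.054671
λ₂=(a−b·0.107)/D = (0.998853−7.623748·0.107)/26.645567 = 0.006872
w* = 0.054671·u + 0.006872·v:
  w_0 = 0.054671·0.9555 + 0.006872·25.2095 = 0.2255  (Unilever)
  w_1 = 0.054671·-0.5281 + 0.006872·3.5671 = -0.0044  (Disney)
  w_2 = 0.054671·1.9771 + 0.006872·12.4595 = 0.1937  (Starbucks)
  w_3 = 0.054671·0.4967 + 0.006872·9.4030 = 0.0918  (Pfizer)
  w_4 = 0.054671·1.4985 + 0.006872·19.0746 = 0.2130  (Raytheon)
  w_5 = 0.054671·3.2241 + 0.006872·15.1507 = 0.2804  (Tesla)
Σw_i=1.0000  μᵀw=0.1070
σ²=wᵀΣw=λ₁·μ_p+λ₂ = 0.054671·0.107 + 0.006872 = 0.012722 ≈ 0.0127

0.2255  -0.0044  0.1937  0.0918  0.2130  0.2804
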